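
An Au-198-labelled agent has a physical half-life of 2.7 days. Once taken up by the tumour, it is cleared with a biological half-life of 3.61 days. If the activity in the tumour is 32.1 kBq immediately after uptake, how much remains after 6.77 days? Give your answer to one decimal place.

1.5 kBq

1/t_eff = 1/t_phys + 1/t_biol = 1/2.7 + 1/3.61 = 0.64738 per day.
t_eff = 2.7 × 3.61 / (2.7 + 3.61) ≈ 1.5447 days.
Remaining = 32.1 × (1/2)^(6.77/1.5447) = 32.1 × (1/2)^4.3828 ≈ 1.5387 kBq.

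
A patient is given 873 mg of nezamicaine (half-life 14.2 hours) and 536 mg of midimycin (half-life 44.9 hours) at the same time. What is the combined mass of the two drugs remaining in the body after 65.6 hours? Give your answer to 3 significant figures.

230 mg

nezamicaine: 873 × (1/2)^(65.6/14.2) = 873 × (1/2)^4.6197 ≈ 35.509 mg.
midimycin: 536 × (1/2)^(65.6/44.9) = 536 × (1/2)^1.461 ≈ 194.69 mg.
Total = 35.509 + 194.69 ≈ 230.2 mg.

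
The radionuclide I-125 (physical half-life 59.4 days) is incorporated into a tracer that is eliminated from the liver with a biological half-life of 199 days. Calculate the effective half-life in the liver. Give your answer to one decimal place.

1/t_eff = 1/t_phys + 1/t_biol = 1/59.4 + 1/199 = 0.02186 per day.
t_eff = 59.4 × 199 / (59.4 + 199) ≈ 45.745 days.

45.7 days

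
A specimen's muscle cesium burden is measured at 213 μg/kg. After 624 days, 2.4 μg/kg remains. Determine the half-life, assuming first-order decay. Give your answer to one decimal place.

A/A₀ = 2.4/213 ≈ 0.011268.
n = log₂(88.75) ≈ 6.4717 half-lives elapsed in 624 days.
t½ = 624/6.4717 ≈ 96.42 days.

96.4 days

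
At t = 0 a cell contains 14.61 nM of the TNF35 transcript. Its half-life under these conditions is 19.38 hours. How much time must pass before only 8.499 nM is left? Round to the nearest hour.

Fraction remaining = 8.499/14.61 ≈ 0.58172.
n = log₂(14.61/8.499) = ln(1.719)/ln 2 ≈ 0.78159 half-lives.
t = n × t½ = 0.78159 × 19.38 ≈ 15.147 hours.

15 hours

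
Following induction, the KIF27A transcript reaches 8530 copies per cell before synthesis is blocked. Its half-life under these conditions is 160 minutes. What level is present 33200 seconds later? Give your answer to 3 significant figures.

Convert the elapsed time: 33200 seconds = 553.333 minutes.
Number of half-lives: n = 553.333/160 ≈ 3.4583.
Remaining = 8530 × (1/2)^3.4583 = 8530 × 0.090978 ≈ 776.05 copies per cell.

776 copies per cell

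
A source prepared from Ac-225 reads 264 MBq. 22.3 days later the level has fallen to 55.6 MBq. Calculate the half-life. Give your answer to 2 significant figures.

9.9 days

A/A₀ = 55.6/264 ≈ 0.21061.
n = log₂(4.7482) ≈ 2.2474 half-lives elapsed in 22.3 days.
t½ = 22.3/2.2474 ≈ 9.9227 days.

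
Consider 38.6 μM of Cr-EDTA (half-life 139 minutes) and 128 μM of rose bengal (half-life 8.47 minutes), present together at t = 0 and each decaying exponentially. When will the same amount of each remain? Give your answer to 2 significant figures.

Set 38.6·(1/2)^(t/139) = 128·(1/2)^(t/8.47).
Taking log₂: log₂(38.6/128) = t·(1/139 − 1/8.47).
log₂(0.30156) = -1.7295; 1/139 − 1/8.47 = -0.11087.
t = -1.7295 / -0.11087 ≈ 15.599 minutes.

16 minutes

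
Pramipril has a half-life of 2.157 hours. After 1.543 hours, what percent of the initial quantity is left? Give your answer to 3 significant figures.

n = 1.543/2.157 ≈ 0.71535 half-lives.
Fraction remaining = (1/2)^0.71535 ≈ 0.60906, i.e. 60.906%.

60.9%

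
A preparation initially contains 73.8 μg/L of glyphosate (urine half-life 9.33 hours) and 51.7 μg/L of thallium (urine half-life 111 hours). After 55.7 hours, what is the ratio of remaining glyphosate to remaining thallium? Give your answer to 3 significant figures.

glyphosate: 73.8 × (1/2)^(55.7/9.33) = 73.8 × (1/2)^5.97 ≈ 1.1774 μg/L.
thallium: 51.7 × (1/2)^(55.7/111) = 51.7 × (1/2)^0.5018 ≈ 36.512 μg/L.
Ratio ≈ 1.1774 / 36.512 ≈ 0.032246.

0.0322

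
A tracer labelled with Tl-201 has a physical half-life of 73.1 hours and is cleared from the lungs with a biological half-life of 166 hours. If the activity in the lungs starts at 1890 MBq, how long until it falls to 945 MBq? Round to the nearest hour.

1/t_eff = 1/t_phys + 1/t_biol = 1/73.1 + 1/166 = 0.019704 per hour.
t_eff = 73.1 × 166 / (73.1 + 166) ≈ 50.751 hours.
n = log₂(1890/945) ≈ 1; t = 1 × 50.751 ≈ 50.751 hours.

51 hours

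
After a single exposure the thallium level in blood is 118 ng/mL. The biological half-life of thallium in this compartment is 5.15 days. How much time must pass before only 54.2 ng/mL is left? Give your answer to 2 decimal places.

5.78 days

Fraction remaining = 54.2/118 ≈ 0.45932.
n = log₂(118/54.2) = ln(2.1771)/ln 2 ≈ 1.1224 half-lives.
t = n × t½ = 1.1224 × 5.15 ≈ 5.7805 days.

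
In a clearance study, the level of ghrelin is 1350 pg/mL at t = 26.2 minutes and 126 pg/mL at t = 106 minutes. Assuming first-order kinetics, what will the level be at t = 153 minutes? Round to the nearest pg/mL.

Over Δt = 106 − 26.2 = 79.8 minutes, the level fell by a factor of 1350/126 ≈ 10.714.
n = log₂(10.714) ≈ 3.4215 half-lives, so t½ = 79.8/3.4215 ≈ 23.323 minutes.
From t = 106 to t = 153: 126 × (1/2)^((153−106)/23.323) ≈ 31.171 pg/mL.

31 pg/mL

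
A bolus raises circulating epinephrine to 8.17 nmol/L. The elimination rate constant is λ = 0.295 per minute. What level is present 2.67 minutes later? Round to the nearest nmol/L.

t½ = ln 2 / λ = 0.69315 / 0.295 ≈ 2.3497 minutes.
Number of half-lives: n = 2.67/2.3497 ≈ 1.1363.
Remaining = 8.17 × (1/2)^1.1363 = 8.17 × 0.45491 ≈ 3.7166 nmol/L.

4 nmol/L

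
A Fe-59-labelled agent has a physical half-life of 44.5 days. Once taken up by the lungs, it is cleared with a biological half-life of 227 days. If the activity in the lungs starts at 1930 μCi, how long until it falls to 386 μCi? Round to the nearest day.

1/t_eff = 1/t_phys + 1/t_biol = 1/44.5 + 1/227 = 0.026877 per day.
t_eff = 44.5 × 227 / (44.5 + 227) ≈ 37.206 days.
n = log₂(1930/386) ≈ 2.3219; t = 2.3219 × 37.206 ≈ 86.39 days.

86 days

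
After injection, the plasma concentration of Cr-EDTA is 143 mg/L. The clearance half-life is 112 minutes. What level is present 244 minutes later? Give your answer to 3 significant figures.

Number of half-lives: n = 244/112 ≈ 2.1786.
Remaining = 143 × (1/2)^2.1786 = 143 × 0.22089 ≈ 31.588 mg/L.

31.6 mg/L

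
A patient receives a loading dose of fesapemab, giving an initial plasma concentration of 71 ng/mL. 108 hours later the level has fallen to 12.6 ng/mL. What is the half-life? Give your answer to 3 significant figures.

43.3 hours

A/A₀ = 12.6/71 ≈ 0.17746.
n = log₂(5.6349) ≈ 2.4944 half-lives elapsed in 108 hours.
t½ = 108/2.4944 ≈ 43.297 hours.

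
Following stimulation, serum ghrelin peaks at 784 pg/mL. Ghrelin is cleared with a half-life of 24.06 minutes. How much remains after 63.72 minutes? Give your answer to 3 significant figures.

Number of half-lives: n = 63.72/24.06 ≈ 2.6484.
Remaining = 784 × (1/2)^2.6484 = 784 × 0.1595 ≈ 125.05 pg/mL.

125 pg/mL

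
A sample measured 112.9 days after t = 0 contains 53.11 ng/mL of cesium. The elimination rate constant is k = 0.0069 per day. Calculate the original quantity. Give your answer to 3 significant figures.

116 ng/mL

t½ = ln 2 / k = 0.69315 / 0.0069 ≈ 100.46 days.
Number of half-lives elapsed: n = 112.9/100.46 ≈ 1.1239.
A₀ = A × 2^n = 53.11 × 2^1.1239 = 53.11 × 2.1793 ≈ 115.74 ng/mL.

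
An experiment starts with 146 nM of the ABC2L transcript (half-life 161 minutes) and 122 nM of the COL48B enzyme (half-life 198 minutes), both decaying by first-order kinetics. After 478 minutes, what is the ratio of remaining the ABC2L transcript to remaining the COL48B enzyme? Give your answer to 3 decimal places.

0.815

ABC2L transcript: 146 × (1/2)^(478/161) = 146 × (1/2)^2.9689 ≈ 18.647 nM.
COL48B enzyme: 122 × (1/2)^(478/198) = 122 × (1/2)^2.4141 ≈ 22.889 nM.
Ratio ≈ 18.647 / 22.889 ≈ 0.81467.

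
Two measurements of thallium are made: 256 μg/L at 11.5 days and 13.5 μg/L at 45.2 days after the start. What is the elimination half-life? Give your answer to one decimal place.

7.9 days

Over Δt = 45.2 − 11.5 = 33.7 days, the level fell by a factor of 256/13.5 ≈ 18.963.
n = log₂(18.963) ≈ 4.2451 half-lives, so t½ = 33.7/4.2451 ≈ 7.9385 days.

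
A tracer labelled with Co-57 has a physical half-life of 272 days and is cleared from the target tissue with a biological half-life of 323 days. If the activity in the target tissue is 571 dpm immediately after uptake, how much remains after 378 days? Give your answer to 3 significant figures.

1/t_eff = 1/t_phys + 1/t_biol = 1/272 + 1/323 = 0.0067724 per day.
t_eff = 272 × 323 / (272 + 323) ≈ 147.66 days.
Remaining = 571 × (1/2)^(378/147.66) = 571 × (1/2)^2.56 ≈ 96.829 dpm.

96.8 dpm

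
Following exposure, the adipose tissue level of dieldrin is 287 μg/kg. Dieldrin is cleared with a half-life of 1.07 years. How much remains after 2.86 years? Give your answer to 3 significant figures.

Number of half-lives: n = 2.86/1.07 ≈ 2.6729.
Remaining = 287 × (1/2)^2.6729 = 287 × 0.15681 ≈ 45.005 μg/kg.

45.0 μg/kg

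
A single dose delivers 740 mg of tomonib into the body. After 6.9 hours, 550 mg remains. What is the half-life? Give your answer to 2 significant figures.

16 hours

A/A₀ = 550/740 ≈ 0.74324.
n = log₂(1.3455) ≈ 0.42809 half-lives elapsed in 6.9 hours.
t½ = 6.9/0.42809 ≈ 16.118 hours.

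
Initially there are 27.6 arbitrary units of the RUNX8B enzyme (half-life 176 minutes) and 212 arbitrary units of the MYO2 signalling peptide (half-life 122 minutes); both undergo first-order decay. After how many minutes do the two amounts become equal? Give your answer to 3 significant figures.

Set 27.6·(1/2)^(t/176) = 212·(1/2)^(t/122).
Taking log₂: log₂(27.6/212) = t·(1/176 − 1/122).
log₂(0.13019) = -2.9413; 1/176 − 1/122 = -0.0025149.
t = -2.9413 / -0.0025149 ≈ 1169.6 minutes.

1170 minutes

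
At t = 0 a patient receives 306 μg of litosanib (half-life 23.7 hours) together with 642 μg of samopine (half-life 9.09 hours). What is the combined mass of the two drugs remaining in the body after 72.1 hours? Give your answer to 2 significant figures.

litosanib: 306 × (1/2)^(72.1/23.7) = 306 × (1/2)^3.0422 ≈ 37.148 μg.
samopine: 642 × (1/2)^(72.1/9.09) = 642 × (1/2)^7.9318 ≈ 2.6292 μg.
Total = 37.148 + 2.6292 ≈ 39.777 μg.

40 μg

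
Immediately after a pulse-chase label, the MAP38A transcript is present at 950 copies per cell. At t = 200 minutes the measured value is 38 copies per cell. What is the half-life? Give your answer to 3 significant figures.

A/A₀ = 38/950 ≈ 0.04.
n = log₂(25) ≈ 4.6439 half-lives elapsed in 200 minutes.
t½ = 200/4.6439 ≈ 43.068 minutes.

43.1 minutes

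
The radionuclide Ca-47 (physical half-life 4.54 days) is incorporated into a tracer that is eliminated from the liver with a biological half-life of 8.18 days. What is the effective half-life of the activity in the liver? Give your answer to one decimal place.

2.9 days

1/t_eff = 1/t_phys + 1/t_biol = 1/4.54 + 1/8.18 = 0.34251 per day.
t_eff = 4.54 × 8.18 / (4.54 + 8.18) ≈ 2.9196 days.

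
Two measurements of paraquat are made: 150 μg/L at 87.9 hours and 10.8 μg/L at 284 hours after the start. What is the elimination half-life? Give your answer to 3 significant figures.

51.7 hours

Over Δt = 284 − 87.9 = 196.1 hours, the level fell by a factor of 150/10.8 ≈ 13.889.
n = log₂(13.889) ≈ 3.7959 half-lives, so t½ = 196.1/3.7959 ≈ 51.662 hours.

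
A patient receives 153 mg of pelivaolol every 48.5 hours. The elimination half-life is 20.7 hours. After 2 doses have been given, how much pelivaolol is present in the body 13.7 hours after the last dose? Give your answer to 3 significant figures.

The 2 doses were given 62.2, 13.7 hours ago.
Total = 153·(1/2)^(62.2/20.7) + 153·(1/2)^(13.7/20.7)
      = 19.061 + 96.707 ≈ 115.77 mg.

116 mg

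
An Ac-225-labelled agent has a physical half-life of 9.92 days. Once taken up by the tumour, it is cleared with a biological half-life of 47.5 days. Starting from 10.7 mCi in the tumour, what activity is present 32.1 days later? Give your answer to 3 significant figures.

1/t_eff = 1/t_phys + 1/t_biol = 1/9.92 + 1/47.5 = 0.12186 per day.
t_eff = 9.92 × 47.5 / (9.92 + 47.5) ≈ 8.2062 days.
Remaining = 10.7 × (1/2)^(32.1/8.2062) = 10.7 × (1/2)^3.9117 ≈ 0.71097 mCi.

0.711 mCi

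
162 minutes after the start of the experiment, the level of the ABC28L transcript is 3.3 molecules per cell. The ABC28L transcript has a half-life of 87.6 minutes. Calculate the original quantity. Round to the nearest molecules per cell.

Number of half-lives elapsed: n = 162/87.6 ≈ 1.8493.
A₀ = A × 2^n = 3.3 × 2^1.8493 = 3.3 × 3.6033 ≈ 11.891 molecules per cell.

12 molecules per cell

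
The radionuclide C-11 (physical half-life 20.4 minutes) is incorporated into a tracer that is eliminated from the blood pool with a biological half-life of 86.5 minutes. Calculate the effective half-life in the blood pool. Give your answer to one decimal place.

16.5 minutes

1/t_eff = 1/t_phys + 1/t_biol = 1/20.4 + 1/86.5 = 0.06058 per minute.
t_eff = 20.4 × 86.5 / (20.4 + 86.5) ≈ 16.507 minutes.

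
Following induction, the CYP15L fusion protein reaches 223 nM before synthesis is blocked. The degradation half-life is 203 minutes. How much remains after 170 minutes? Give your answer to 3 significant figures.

125 nM

Number of half-lives: n = 170/203 ≈ 0.83744.
Remaining = 223 × (1/2)^0.83744 = 223 × 0.55964 ≈ 124.8 nM.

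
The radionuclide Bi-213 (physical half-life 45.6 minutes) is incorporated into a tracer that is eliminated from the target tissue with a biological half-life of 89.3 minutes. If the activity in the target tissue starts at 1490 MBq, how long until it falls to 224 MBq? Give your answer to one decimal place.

82.5 minutes

1/t_eff = 1/t_phys + 1/t_biol = 1/45.6 + 1/89.3 = 0.033128 per minute.
t_eff = 45.6 × 89.3 / (45.6 + 89.3) ≈ 30.186 minutes.
n = log₂(1490/224) ≈ 2.7337; t = 2.7337 × 30.186 ≈ 82.52 minutes.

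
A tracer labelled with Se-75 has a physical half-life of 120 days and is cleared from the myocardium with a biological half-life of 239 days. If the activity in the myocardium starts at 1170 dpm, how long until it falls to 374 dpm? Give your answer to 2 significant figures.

130 days

1/t_eff = 1/t_phys + 1/t_biol = 1/120 + 1/239 = 0.012517 per day.
t_eff = 120 × 239 / (120 + 239) ≈ 79.889 days.
n = log₂(1170/374) ≈ 1.6454; t = 1.6454 × 79.889 ≈ 131.45 days.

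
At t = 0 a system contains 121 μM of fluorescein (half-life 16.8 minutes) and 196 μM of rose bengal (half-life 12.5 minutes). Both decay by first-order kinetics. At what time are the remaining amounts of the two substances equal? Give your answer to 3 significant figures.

Set 121·(1/2)^(t/16.8) = 196·(1/2)^(t/12.5).
Taking log₂: log₂(121/196) = t·(1/16.8 − 1/12.5).
log₂(0.61735) = -0.69585; 1/16.8 − 1/12.5 = -0.020476.
t = -0.69585 / -0.020476 ≈ 33.983 minutes.

34.0 minutes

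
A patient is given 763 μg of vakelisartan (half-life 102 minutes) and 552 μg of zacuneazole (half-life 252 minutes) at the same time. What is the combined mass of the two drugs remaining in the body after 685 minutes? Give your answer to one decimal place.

vakelisartan: 763 × (1/2)^(685/102) = 763 × (1/2)^6.7157 ≈ 7.2594 μg.
zacuneazole: 552 × (1/2)^(685/252) = 552 × (1/2)^2.7183 ≈ 83.881 μg.
Total = 7.2594 + 83.881 ≈ 91.14 μg.

91.1 μg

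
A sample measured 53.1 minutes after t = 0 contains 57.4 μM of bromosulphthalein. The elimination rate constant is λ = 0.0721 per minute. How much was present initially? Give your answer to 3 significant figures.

2640 μM

t½ = ln 2 / λ = 0.69315 / 0.0721 ≈ 9.6137 minutes.
Number of half-lives elapsed: n = 53.1/9.6137 ≈ 5.5234.
A₀ = A × 2^n = 57.4 × 2^5.5234 = 57.4 × 45.994 ≈ 2640.1 μM.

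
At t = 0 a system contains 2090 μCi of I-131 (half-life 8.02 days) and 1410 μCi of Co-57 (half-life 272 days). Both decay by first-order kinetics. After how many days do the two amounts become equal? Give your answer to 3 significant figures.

4.69 days

Set 2090·(1/2)^(t/8.02) = 1410·(1/2)^(t/272).
Taking log₂: log₂(2090/1410) = t·(1/8.02 − 1/272).
log₂(1.4823) = 0.56781; 1/8.02 − 1/272 = 0.12101.
t = 0.56781 / 0.12101 ≈ 4.6922 days.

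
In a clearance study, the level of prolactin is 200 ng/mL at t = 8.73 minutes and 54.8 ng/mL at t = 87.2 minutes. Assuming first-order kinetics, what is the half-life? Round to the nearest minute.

Over Δt = 87.2 − 8.73 = 78.47 minutes, the level fell by a factor of 200/54.8 ≈ 3.6496.
n = log₂(3.6496) ≈ 1.8678 half-lives, so t½ = 78.47/1.8678 ≈ 42.013 minutes.

42 minutes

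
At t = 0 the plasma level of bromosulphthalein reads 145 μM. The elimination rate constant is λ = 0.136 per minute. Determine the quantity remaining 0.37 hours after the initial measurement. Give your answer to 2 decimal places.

t½ = ln 2 / λ = 0.69315 / 0.136 ≈ 5.0967 minutes.
Convert the elapsed time: 0.37 hours = 22.2 minutes.
Number of half-lives: n = 22.2/5.0967 ≈ 4.3558.
Remaining = 145 × (1/2)^4.3558 = 145 × 0.04884 ≈ 7.0818 μM.

7.08 μM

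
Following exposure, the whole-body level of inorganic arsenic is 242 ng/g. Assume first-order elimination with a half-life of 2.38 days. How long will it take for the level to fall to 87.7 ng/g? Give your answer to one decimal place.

Fraction remaining = 87.7/242 ≈ 0.3624.
n = log₂(242/87.7) = ln(2.7594)/ln 2 ≈ 1.4644 half-lives.
t = n × t½ = 1.4644 × 2.38 ≈ 3.4852 days.

3.5 days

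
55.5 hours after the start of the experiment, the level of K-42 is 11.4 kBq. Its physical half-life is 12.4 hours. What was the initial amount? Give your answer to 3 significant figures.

254 kBq

Number of half-lives elapsed: n = 55.5/12.4 ≈ 4.4758.
A₀ = A × 2^n = 11.4 × 2^4.4758 = 11.4 × 22.251 ≈ 253.66 kBq.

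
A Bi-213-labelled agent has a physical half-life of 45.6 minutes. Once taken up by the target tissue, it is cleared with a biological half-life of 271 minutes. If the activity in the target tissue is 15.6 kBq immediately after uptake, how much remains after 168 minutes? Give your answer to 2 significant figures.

1/t_eff = 1/t_phys + 1/t_biol = 1/45.6 + 1/271 = 0.02562 per minute.
t_eff = 45.6 × 271 / (45.6 + 271) ≈ 39.032 minutes.
Remaining = 15.6 × (1/2)^(168/39.032) = 15.6 × (1/2)^4.3041 ≈ 0.78968 kBq.

0.79 kBq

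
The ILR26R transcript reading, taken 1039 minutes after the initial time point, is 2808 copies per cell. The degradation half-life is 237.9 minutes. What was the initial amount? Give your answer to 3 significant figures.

58000 copies per cell

Number of half-lives elapsed: n = 1039/237.9 ≈ 4.3674.
A₀ = A × 2^n = 2808 × 2^4.3674 = 2808 × 20.64 ≈ 57958 copies per cell.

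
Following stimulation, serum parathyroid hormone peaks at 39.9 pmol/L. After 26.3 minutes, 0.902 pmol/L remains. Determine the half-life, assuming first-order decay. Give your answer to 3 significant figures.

4.81 minutes

A/A₀ = 0.902/39.9 ≈ 0.022607.
n = log₂(44.235) ≈ 5.4671 half-lives elapsed in 26.3 minutes.
t½ = 26.3/5.4671 ≈ 4.8106 minutes.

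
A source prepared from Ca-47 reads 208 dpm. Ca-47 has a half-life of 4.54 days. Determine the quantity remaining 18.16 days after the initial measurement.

13 dpm

Elapsed time is 4 half-lives (18.16/4.54).
Each half-life halves the amount: 208 × (1/2)^4 = 208/16 = 13 dpm.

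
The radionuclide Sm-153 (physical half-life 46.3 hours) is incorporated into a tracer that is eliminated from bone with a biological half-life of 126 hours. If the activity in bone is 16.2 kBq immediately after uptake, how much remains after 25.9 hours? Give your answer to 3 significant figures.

9.53 kBq

1/t_eff = 1/t_phys + 1/t_biol = 1/46.3 + 1/126 = 0.029535 per hour.
t_eff = 46.3 × 126 / (46.3 + 126) ≈ 33.858 hours.
Remaining = 16.2 × (1/2)^(25.9/33.858) = 16.2 × (1/2)^0.76495 ≈ 9.5333 kBq.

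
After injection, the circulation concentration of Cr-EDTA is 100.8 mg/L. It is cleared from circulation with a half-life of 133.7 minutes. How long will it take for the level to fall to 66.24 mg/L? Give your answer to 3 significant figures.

81.0 minutes

Fraction remaining = 66.24/100.8 ≈ 0.65714.
n = log₂(100.8/66.24) = ln(1.5217)/ln 2 ≈ 0.60572 half-lives.
t = n × t½ = 0.60572 × 133.7 ≈ 80.985 minutes.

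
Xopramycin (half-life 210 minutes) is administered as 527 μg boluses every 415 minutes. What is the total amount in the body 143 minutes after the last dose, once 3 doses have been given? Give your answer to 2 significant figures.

The 3 doses were given 973, 558, 143 minutes ago.
Total = 527·(1/2)^(973/210) + 527·(1/2)^(558/210) + 527·(1/2)^(143/210)
      = 21.234 + 83.547 + 328.72 ≈ 433.5 μg.

430 μg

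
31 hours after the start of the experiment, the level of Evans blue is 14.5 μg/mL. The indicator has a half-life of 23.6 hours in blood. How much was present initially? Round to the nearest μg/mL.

36 μg/mL

Number of half-lives elapsed: n = 31/23.6 ≈ 1.3136.
A₀ = A × 2^n = 14.5 × 2^1.3136 = 14.5 × 2.4855 ≈ 36.04 μg/mL.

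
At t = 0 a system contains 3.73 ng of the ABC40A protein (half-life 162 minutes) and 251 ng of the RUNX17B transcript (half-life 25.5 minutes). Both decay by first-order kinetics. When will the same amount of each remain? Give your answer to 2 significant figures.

180 minutes

Set 3.73·(1/2)^(t/162) = 251·(1/2)^(t/25.5).
Taking log₂: log₂(3.73/251) = t·(1/162 − 1/25.5).
log₂(0.014861) = -6.0724; 1/162 − 1/25.5 = -0.033043.
t = -6.0724 / -0.033043 ≈ 183.77 minutes.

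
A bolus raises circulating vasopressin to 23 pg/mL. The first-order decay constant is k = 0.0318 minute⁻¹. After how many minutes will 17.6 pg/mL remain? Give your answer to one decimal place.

t½ = ln 2 / k = 0.69315 / 0.0318 ≈ 21.797 minutes.
Fraction remaining = 17.6/23 ≈ 0.76522.
n = log₂(23/17.6) = ln(1.3068)/ln 2 ≈ 0.38606 half-lives.
t = n × t½ = 0.38606 × 21.797 ≈ 8.4149 minutes.

8.4 minutes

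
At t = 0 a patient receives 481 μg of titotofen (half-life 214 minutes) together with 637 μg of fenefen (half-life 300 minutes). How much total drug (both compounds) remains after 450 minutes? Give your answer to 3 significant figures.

titotofen: 481 × (1/2)^(450/214) = 481 × (1/2)^2.1028 ≈ 111.98 μg.
fenefen: 637 × (1/2)^(450/300) = 637 × (1/2)^1.5 ≈ 225.21 μg.
Total = 111.98 + 225.21 ≈ 337.19 μg.

337 μg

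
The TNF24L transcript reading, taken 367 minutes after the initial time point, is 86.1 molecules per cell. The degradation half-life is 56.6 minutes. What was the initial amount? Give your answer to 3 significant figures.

7710 molecules per cell

Number of half-lives elapsed: n = 367/56.6 ≈ 6.4841.
A₀ = A × 2^n = 86.1 × 2^6.4841 = 86.1 × 89.518 ≈ 7707.5 molecules per cell.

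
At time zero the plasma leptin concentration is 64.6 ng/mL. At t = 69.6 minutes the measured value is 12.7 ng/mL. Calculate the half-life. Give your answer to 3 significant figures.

A/A₀ = 12.7/64.6 ≈ 0.19659.
n = log₂(5.0866) ≈ 2.3467 half-lives elapsed in 69.6 minutes.
t½ = 69.6/2.3467 ≈ 29.659 minutes.

29.7 minutes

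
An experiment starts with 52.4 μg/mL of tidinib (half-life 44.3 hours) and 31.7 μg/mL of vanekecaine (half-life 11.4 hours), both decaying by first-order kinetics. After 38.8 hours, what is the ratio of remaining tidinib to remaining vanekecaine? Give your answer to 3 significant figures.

tidinib: 52.4 × (1/2)^(38.8/44.3) = 52.4 × (1/2)^0.87585 ≈ 28.555 μg/mL.
vanekecaine: 31.7 × (1/2)^(38.8/11.4) = 31.7 × (1/2)^3.4035 ≈ 2.9957 μg/mL.
Ratio ≈ 28.555 / 2.9957 ≈ 9.5318.

9.53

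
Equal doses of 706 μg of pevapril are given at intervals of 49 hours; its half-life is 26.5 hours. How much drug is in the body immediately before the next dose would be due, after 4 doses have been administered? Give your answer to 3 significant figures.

270 μg

The 4 doses were given 196, 147, 98, 49 hours ago.
Total = 706·(1/2)^(196/26.5) + 706·(1/2)^(147/26.5) + 706·(1/2)^(98/26.5) + 706·(1/2)^(49/26.5)
      = 4.191 + 15.099 + 54.395 + 195.97 ≈ 269.65 μg.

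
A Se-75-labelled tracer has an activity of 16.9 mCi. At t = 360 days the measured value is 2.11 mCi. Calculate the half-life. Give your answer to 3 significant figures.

120 days

A/A₀ = 2.11/16.9 ≈ 0.12485.
n = log₂(8.0095) ≈ 3.0017 half-lives elapsed in 360 days.
t½ = 360/3.0017 ≈ 119.93 days.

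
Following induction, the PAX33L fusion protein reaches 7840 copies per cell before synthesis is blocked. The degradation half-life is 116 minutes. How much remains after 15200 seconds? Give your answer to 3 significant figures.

1730 copies per cell

Convert the elapsed time: 15200 seconds = 253.333 minutes.
Number of half-lives: n = 253.333/116 ≈ 2.1839.
Remaining = 7840 × (1/2)^2.1839 = 7840 × 0.22008 ≈ 1725.4 copies per cell.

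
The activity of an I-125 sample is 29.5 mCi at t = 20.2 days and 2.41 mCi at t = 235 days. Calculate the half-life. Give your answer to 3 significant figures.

59.4 days

Over Δt = 235 − 20.2 = 214.8 days, the level fell by a factor of 29.5/2.41 ≈ 12.241.
n = log₂(12.241) ≈ 3.6136 half-lives, so t½ = 214.8/3.6136 ≈ 59.442 days.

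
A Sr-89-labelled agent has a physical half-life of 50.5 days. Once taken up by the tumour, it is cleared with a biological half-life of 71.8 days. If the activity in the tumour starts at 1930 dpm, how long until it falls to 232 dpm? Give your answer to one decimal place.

1/t_eff = 1/t_phys + 1/t_biol = 1/50.5 + 1/71.8 = 0.03373 per day.
t_eff = 50.5 × 71.8 / (50.5 + 71.8) ≈ 29.648 days.
n = log₂(1930/232) ≈ 3.0564; t = 3.0564 × 29.648 ≈ 90.615 days.

90.6 days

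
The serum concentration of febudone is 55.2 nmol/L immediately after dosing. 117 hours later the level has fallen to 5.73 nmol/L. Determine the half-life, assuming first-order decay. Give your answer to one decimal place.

A/A₀ = 5.73/55.2 ≈ 0.1038.
n = log₂(9.6335) ≈ 3.2681 half-lives elapsed in 117 hours.
t½ = 117/3.2681 ≈ 35.801 hours.

35.8 hours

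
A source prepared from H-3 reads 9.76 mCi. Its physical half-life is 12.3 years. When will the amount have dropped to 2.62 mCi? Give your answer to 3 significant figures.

23.3 years

Fraction remaining = 2.62/9.76 ≈ 0.26844.
n = log₂(9.76/2.62) = ln(3.7252)/ln 2 ≈ 1.8973 half-lives.
t = n × t½ = 1.8973 × 12.3 ≈ 23.337 years.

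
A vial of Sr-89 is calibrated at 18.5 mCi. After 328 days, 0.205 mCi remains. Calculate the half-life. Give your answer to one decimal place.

A/A₀ = 0.205/18.5 ≈ 0.011081.
n = log₂(90.244) ≈ 6.4958 half-lives elapsed in 328 days.
t½ = 328/6.4958 ≈ 50.494 days.

50.5 days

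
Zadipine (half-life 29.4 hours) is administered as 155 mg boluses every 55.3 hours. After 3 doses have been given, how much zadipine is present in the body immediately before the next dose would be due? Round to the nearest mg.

57 mg

The 3 doses were given 165.9, 110.6, 55.3 hours ago.
Total = 155·(1/2)^(165.9/29.4) + 155·(1/2)^(110.6/29.4) + 155·(1/2)^(55.3/29.4)
      = 3.1021 + 11.426 + 42.083 ≈ 56.611 mg.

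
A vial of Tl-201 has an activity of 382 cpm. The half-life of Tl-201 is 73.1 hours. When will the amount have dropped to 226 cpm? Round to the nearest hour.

Fraction remaining = 226/382 ≈ 0.59162.
n = log₂(382/226) = ln(1.6903)/ln 2 ≈ 0.75725 half-lives.
t = n × t½ = 0.75725 × 73.1 ≈ 55.355 hours.

55 hours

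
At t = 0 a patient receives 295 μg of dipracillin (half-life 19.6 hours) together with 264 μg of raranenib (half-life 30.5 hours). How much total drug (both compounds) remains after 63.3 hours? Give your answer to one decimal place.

94.1 μg

dipracillin: 295 × (1/2)^(63.3/19.6) = 295 × (1/2)^3.2296 ≈ 31.45 μg.
raranenib: 264 × (1/2)^(63.3/30.5) = 264 × (1/2)^2.0754 ≈ 62.639 μg.
Total = 31.45 + 62.639 ≈ 94.089 μg.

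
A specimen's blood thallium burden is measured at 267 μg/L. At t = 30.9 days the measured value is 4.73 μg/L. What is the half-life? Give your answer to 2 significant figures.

A/A₀ = 4.73/267 ≈ 0.017715.
n = log₂(56.448) ≈ 5.8189 half-lives elapsed in 30.9 days.
t½ = 30.9/5.8189 ≈ 5.3103 days.

5.3 days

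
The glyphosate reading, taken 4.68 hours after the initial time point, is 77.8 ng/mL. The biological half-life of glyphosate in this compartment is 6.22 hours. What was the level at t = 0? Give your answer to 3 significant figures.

131 ng/mL

Number of half-lives elapsed: n = 4.68/6.22 ≈ 0.75241.
A₀ = A × 2^n = 77.8 × 2^0.75241 = 77.8 × 1.6846 ≈ 131.06 ng/mL.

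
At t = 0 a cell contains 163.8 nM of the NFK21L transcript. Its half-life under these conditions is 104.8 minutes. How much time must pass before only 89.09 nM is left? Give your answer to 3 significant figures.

92.1 minutes

Fraction remaining = 89.09/163.8 ≈ 0.54389.
n = log₂(163.8/89.09) = ln(1.8386)/ln 2 ≈ 0.8786 half-lives.
t = n × t½ = 0.8786 × 104.8 ≈ 92.077 minutes.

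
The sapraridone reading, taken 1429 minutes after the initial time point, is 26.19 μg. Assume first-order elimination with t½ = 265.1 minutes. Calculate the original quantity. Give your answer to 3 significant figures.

1100 μg

Number of half-lives elapsed: n = 1429/265.1 ≈ 5.3904.
A₀ = A × 2^n = 26.19 × 2^5.3904 = 26.19 × 41.945 ≈ 1098.5 μg.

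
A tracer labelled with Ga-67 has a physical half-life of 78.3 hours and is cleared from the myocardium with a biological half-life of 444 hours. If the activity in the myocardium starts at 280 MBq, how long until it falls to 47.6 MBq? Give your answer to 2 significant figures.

170 hours

1/t_eff = 1/t_phys + 1/t_biol = 1/78.3 + 1/444 = 0.015024 per hour.
t_eff = 78.3 × 444 / (78.3 + 444) ≈ 66.562 hours.
n = log₂(280/47.6) ≈ 2.5564; t = 2.5564 × 66.562 ≈ 170.16 hours.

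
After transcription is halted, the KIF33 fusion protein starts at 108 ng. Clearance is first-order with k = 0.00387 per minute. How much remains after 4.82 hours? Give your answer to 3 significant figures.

35.3 ng

t½ = ln 2 / k = 0.69315 / 0.00387 ≈ 179.11 minutes.
Convert the elapsed time: 4.82 hours = 289.2 minutes.
Number of half-lives: n = 289.2/179.11 ≈ 1.6147.
Remaining = 108 × (1/2)^1.6147 = 108 × 0.32654 ≈ 35.266 ng.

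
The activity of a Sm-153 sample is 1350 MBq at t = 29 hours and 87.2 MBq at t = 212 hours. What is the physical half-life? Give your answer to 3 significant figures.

Over Δt = 212 − 29 = 183 hours, the level fell by a factor of 1350/87.2 ≈ 15.482.
n = log₂(15.482) ≈ 3.9525 half-lives, so t½ = 183/3.9525 ≈ 46.3 hours.

46.3 hours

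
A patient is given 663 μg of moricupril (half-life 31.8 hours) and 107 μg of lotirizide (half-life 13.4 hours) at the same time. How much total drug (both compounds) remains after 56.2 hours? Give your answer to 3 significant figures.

moricupril: 663 × (1/2)^(56.2/31.8) = 663 × (1/2)^1.7673 ≈ 194.76 μg.
lotirizide: 107 × (1/2)^(56.2/13.4) = 107 × (1/2)^4.194 ≈ 5.8459 μg.
Total = 194.76 + 5.8459 ≈ 200.61 μg.

201 μg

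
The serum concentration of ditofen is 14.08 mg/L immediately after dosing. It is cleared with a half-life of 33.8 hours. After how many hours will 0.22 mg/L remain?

0.22/14.08 = 1/64, so 6 half-lives have elapsed.
t = 6 × 33.8 = 202.8 hours.

202.8 hours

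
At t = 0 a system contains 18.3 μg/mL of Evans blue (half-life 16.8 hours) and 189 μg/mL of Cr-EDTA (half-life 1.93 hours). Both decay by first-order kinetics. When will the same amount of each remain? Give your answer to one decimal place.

Set 18.3·(1/2)^(t/16.8) = 189·(1/2)^(t/1.93).
Taking log₂: log₂(18.3/189) = t·(1/16.8 − 1/1.93).
log₂(0.096825) = -3.3685; 1/16.8 − 1/1.93 = -0.45861.
t = -3.3685 / -0.45861 ≈ 7.3449 hours.

7.3 hours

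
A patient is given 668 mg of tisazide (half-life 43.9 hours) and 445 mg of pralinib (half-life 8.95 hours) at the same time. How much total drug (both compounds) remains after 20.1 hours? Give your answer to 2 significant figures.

580 mg

tisazide: 668 × (1/2)^(20.1/43.9) = 668 × (1/2)^0.45786 ≈ 486.35 mg.
pralinib: 445 × (1/2)^(20.1/8.95) = 445 × (1/2)^2.2458 ≈ 93.822 mg.
Total = 486.35 + 93.822 ≈ 580.17 mg.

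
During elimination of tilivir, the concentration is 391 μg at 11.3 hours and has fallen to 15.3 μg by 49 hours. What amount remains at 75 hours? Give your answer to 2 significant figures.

Over Δt = 49 − 11.3 = 37.7 hours, the level fell by a factor of 391/15.3 ≈ 25.556.
n = log₂(25.556) ≈ 4.6756 half-lives, so t½ = 37.7/4.6756 ≈ 8.0632 hours.
From t = 49 to t = 75: 15.3 × (1/2)^((75−49)/8.0632) ≈ 1.6369 μg.

1.6 μg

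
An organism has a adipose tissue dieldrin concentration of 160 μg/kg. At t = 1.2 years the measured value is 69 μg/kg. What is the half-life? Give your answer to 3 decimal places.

0.989 years

A/A₀ = 69/160 ≈ 0.43125.
n = log₂(2.3188) ≈ 1.2134 half-lives elapsed in 1.2 years.
t½ = 1.2/1.2134 ≈ 0.98895 years.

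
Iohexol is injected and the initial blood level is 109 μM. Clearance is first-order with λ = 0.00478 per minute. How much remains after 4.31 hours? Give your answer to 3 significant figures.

31.7 μM

t½ = ln 2 / λ = 0.69315 / 0.00478 ≈ 145.01 minutes.
Convert the elapsed time: 4.31 hours = 258.6 minutes.
Number of half-lives: n = 258.6/145.01 ≈ 1.7833.
Remaining = 109 × (1/2)^1.7833 = 109 × 0.29051 ≈ 31.666 μM.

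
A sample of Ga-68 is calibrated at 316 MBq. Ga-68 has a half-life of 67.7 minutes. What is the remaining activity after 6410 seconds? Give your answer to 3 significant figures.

Convert the elapsed time: 6410 seconds = 106.833 minutes.
Number of half-lives: n = 106.833/67.7 ≈ 1.578.
Remaining = 316 × (1/2)^1.578 = 316 × 0.33494 ≈ 105.84 MBq.

106 MBq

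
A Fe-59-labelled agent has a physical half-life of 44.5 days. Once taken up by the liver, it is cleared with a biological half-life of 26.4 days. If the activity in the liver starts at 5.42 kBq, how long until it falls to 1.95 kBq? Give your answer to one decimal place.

1/t_eff = 1/t_phys + 1/t_biol = 1/44.5 + 1/26.4 = 0.060351 per day.
t_eff = 44.5 × 26.4 / (44.5 + 26.4) ≈ 16.57 days.
n = log₂(5.42/1.95) ≈ 1.4748; t = 1.4748 × 16.57 ≈ 24.437 days.

24.4 days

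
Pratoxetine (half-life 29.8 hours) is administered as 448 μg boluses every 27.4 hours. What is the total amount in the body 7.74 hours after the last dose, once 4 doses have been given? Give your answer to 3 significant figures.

732 μg

The 4 doses were given 89.94, 62.54, 35.14, 7.74 hours ago.
Total = 448·(1/2)^(89.94/29.8) + 448·(1/2)^(62.54/29.8) + 448·(1/2)^(35.14/29.8) + 448·(1/2)^(7.74/29.8)
      = 55.301 + 104.6 + 197.84 + 374.19 ≈ 731.92 μg.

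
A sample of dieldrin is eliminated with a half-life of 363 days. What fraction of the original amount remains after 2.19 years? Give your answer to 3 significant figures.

0.217

2.19 years = 799.35 days.
n = 799.35/363 ≈ 2.2021 half-lives.
Fraction remaining = (1/2)^2.2021 ≈ 0.21733.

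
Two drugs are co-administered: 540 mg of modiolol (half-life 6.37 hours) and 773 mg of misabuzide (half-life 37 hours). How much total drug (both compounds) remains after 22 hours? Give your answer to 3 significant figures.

modiolol: 540 × (1/2)^(22/6.37) = 540 × (1/2)^3.4537 ≈ 49.287 mg.
misabuzide: 773 × (1/2)^(22/37) = 773 × (1/2)^0.59459 ≈ 511.9 mg.
Total = 49.287 + 511.9 ≈ 561.19 mg.

561 mg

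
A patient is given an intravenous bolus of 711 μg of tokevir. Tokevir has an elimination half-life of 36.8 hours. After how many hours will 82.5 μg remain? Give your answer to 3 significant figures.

114 hours

Fraction remaining = 82.5/711 ≈ 0.11603.
n = log₂(711/82.5) = ln(8.6182)/ln 2 ≈ 3.1074 half-lives.
t = n × t½ = 3.1074 × 36.8 ≈ 114.35 hours.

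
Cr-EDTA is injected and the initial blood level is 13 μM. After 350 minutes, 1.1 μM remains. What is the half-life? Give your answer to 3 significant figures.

98.2 minutes

A/A₀ = 1.1/13 ≈ 0.084615.
n = log₂(11.818) ≈ 3.5629 half-lives elapsed in 350 minutes.
t½ = 350/3.5629 ≈ 98.234 minutes.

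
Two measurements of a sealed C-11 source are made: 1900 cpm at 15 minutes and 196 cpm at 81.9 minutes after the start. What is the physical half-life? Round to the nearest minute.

Over Δt = 81.9 − 15 = 66.9 minutes, the level fell by a factor of 1900/196 ≈ 9.6939.
n = log₂(9.6939) ≈ 3.2771 half-lives, so t½ = 66.9/3.2771 ≈ 20.415 minutes.

20 minutes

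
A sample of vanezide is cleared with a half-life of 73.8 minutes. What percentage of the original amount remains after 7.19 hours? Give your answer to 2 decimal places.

1.74%

7.19 hours = 431.4 minutes.
n = 431.4/73.8 ≈ 5.8455 half-lives.
Fraction remaining = (1/2)^5.8455 ≈ 0.017391, i.e. 1.7391%.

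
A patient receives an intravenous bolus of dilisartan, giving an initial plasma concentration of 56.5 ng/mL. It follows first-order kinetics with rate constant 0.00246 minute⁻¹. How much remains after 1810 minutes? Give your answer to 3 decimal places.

t½ = ln 2 / λ = 0.69315 / 0.00246 ≈ 281.77 minutes.
Number of half-lives: n = 1810/281.77 ≈ 6.4237.
Remaining = 56.5 × (1/2)^6.4237 = 56.5 × 0.011648 ≈ 0.65813 ng/mL.

0.658 ng/mL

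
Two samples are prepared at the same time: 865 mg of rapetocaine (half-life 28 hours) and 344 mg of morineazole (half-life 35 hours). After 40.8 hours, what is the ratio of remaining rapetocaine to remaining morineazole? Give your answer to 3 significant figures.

2.05

rapetocaine: 865 × (1/2)^(40.8/28) = 865 × (1/2)^1.4571 ≈ 315.04 mg.
morineazole: 344 × (1/2)^(40.8/35) = 344 × (1/2)^1.1657 ≈ 153.34 mg.
Ratio ≈ 315.04 / 153.34 ≈ 2.0546.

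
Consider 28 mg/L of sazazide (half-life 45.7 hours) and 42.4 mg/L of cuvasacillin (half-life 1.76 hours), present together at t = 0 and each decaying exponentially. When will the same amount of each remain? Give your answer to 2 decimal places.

Set 28·(1/2)^(t/45.7) = 42.4·(1/2)^(t/1.76).
Taking log₂: log₂(28/42.4) = t·(1/45.7 − 1/1.76).
log₂(0.66038) = -0.59864; 1/45.7 − 1/1.76 = -0.5463.
t = -0.59864 / -0.5463 ≈ 1.0958 hours.

1.10 hours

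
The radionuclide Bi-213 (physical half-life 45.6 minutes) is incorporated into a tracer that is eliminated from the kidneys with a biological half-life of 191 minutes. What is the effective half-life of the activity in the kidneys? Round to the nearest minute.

37 minutes

1/t_eff = 1/t_phys + 1/t_biol = 1/45.6 + 1/191 = 0.027165 per minute.
t_eff = 45.6 × 191 / (45.6 + 191) ≈ 36.811 minutes.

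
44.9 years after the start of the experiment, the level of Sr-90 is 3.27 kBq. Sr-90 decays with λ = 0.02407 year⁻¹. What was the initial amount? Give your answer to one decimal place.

9.6 kBq

t½ = ln 2 / λ = 0.69315 / 0.02407 ≈ 28.797 years.
Number of half-lives elapsed: n = 44.9/28.797 ≈ 1.5592.
A₀ = A × 2^n = 3.27 × 2^1.5592 = 3.27 × 2.9469 ≈ 9.6363 kBq.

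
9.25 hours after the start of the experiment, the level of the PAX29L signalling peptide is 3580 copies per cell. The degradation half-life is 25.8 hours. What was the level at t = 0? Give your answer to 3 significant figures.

4590 copies per cell

Number of half-lives elapsed: n = 9.25/25.8 ≈ 0.35853.
A₀ = A × 2^n = 3580 × 2^0.35853 = 3580 × 1.2821 ≈ 4590 copies per cell.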